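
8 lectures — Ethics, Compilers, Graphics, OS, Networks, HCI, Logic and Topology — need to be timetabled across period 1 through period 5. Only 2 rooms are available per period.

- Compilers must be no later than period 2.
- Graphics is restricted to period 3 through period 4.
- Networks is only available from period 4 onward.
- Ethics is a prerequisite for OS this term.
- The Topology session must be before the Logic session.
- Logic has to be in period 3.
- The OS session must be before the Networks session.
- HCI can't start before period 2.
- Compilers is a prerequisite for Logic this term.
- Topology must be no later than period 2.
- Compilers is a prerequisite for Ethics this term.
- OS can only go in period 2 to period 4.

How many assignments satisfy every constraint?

Splitting on Ethics: it can be period 2 (18), period 3 (7). Listing each branch's schedules as (Compilers, Graphics, OS, Networks, HCI, Logic, Topology) by period number:
Ethics=period 2: (1,3,4,5,2,3,1) (1,3,4,5,4,3,1) (1,3,4,5,4,3,2) (1,3,4,5,5,3,1) (1,3,4,5,5,3,2) (1,4,3,4,2,3,1) (1,4,3,4,5,3,1) (1,4,3,4,5,3,2) (1,4,3,5,2,3,1) (1,4,3,5,4,3,1) (1,4,3,5,4,3,2) (1,4,3,5,5,3,1) (1,4,3,5,5,3,2) (1,4,4,5,2,3,1) (1,4,4,5,3,3,1) (1,4,4,5,3,3,2) (1,4,4,5,5,3,1) (1,4,4,5,5,3,2) — 18.
Ethics=period 3: (1,4,4,5,2,3,1) (1,4,4,5,2,3,2) (1,4,4,5,5,3,1) (1,4,4,5,5,3,2) (2,4,4,5,2,3,1) (2,4,4,5,5,3,1) (2,4,4,5,5,3,2) — 7.
Summing: 18 + 7 = 25.

25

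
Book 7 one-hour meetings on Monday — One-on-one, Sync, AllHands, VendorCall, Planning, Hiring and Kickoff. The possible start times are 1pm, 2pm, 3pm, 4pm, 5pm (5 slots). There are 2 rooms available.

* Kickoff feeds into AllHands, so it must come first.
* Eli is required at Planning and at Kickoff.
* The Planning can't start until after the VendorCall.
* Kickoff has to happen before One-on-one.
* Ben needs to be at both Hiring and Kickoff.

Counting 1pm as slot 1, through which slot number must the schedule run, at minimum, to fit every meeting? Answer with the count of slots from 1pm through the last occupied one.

4 slots

The precedence chain requires at least 2 distinct slots.
With at most 2 per slot and 7 meetings, at least 4 slots are needed.
4 works (last occupied slot: 4pm): for example Sync in 3pm, One-on-one in 2pm, Kickoff in 1pm, Planning in 3pm, AllHands in 2pm, Hiring in 4pm, VendorCall in 1pm.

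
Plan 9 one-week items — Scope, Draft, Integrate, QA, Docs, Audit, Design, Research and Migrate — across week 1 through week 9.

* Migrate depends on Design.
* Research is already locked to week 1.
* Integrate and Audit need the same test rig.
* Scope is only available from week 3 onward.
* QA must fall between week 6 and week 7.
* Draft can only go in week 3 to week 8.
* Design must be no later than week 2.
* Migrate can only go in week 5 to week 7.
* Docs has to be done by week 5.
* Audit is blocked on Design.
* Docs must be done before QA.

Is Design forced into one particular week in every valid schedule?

No

Design can be week 1 (e.g. Research in week 1; Scope in week 3; Docs in week 1; QA in week 6; Migrate in week 5; Draft in week 3; Integrate in week 1; Audit in week 2; Design in week 1) or week 2 (e.g. Docs=week 1; QA=week 6; Integrate=week 1; Scope=week 3; Research=week 1; Migrate=week 5; Draft=week 3; Audit=week 3; Design=week 2).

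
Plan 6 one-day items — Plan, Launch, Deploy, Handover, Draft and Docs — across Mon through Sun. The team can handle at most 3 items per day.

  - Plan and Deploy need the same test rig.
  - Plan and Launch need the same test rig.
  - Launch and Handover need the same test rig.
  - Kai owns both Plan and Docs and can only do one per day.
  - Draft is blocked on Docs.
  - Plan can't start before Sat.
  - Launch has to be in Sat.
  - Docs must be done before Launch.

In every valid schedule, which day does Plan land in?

Plan's window is Sat–Sun.
Launch is fixed at Sat, and Plan can't share a day with Launch.
So Plan must be Sun.

Sun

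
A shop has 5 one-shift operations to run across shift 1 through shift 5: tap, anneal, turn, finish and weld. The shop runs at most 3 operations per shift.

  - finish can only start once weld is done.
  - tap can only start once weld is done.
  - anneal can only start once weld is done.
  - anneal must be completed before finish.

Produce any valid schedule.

anneal -> shift 2; weld -> shift 1; finish -> shift 3; tap -> shift 2; turn -> shift 1

Checking: weld(shift 1) before tap(shift 2); weld(shift 1) before finish(shift 3); anneal(shift 2) before finish(shift 3); weld(shift 1) before anneal(shift 2); max 2 per shift (cap 3).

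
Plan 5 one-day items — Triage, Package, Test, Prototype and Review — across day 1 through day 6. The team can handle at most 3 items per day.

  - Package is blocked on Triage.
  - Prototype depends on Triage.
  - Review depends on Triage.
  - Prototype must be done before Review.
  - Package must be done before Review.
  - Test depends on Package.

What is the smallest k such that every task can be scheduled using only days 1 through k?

3 days

The precedence chain requires at least 3 distinct days.
With at most 3 per day and 5 tasks, at least 2 days are needed.
3 works (last occupied day: day 3): for example Triage=day 1; Test=day 3; Prototype=day 2; Package=day 2; Review=day 3.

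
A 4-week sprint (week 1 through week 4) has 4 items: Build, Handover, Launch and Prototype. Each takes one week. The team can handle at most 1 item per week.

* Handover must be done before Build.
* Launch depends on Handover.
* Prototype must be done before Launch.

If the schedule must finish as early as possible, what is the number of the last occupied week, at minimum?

week 4

The precedence chain requires at least 2 distinct weeks.
With at most 1 per week and 4 work items, at least 4 weeks are needed.
4 works (last occupied week: week 4): for example Launch in week 3; Handover in week 1; Prototype in week 2; Build in week 4.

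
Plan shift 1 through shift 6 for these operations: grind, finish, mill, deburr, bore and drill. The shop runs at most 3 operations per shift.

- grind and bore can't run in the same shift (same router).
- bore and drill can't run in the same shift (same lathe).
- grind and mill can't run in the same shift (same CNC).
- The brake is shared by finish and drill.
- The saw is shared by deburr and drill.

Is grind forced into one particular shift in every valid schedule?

grind can be shift 1 (e.g. grind in shift 1; drill in shift 3; mill in shift 2; finish in shift 1; bore in shift 2; deburr in shift 1) or shift 2 (e.g. finish -> shift 1; bore -> shift 3; grind -> shift 2; drill -> shift 2; deburr -> shift 1; mill -> shift 1).

No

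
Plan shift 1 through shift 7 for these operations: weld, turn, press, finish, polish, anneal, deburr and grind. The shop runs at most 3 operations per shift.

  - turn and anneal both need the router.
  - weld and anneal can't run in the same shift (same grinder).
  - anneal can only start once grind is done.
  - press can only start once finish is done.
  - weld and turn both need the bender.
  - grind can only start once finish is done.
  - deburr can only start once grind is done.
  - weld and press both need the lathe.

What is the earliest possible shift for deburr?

Precedence pushes deburr to at least shift 3.
deburr at shift 3 is achievable: turn in shift 2, polish in shift 1, weld in shift 1, finish in shift 1, grind in shift 2, deburr in shift 3, anneal in shift 3, press in shift 2.

shift 3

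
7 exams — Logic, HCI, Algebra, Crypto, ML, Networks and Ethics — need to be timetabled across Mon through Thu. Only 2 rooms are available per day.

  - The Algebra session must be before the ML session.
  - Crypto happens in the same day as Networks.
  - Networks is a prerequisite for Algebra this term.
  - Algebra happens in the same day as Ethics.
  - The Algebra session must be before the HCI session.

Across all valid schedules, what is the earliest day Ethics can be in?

Tue

Ethics must be in the same day as Algebra, which can't be before Tue, so Ethics is at least Tue; Ethics must be in the same day as Algebra, which can't be after Wed, so Ethics is at most Wed.
Ethics at Tue is achievable: Ethics -> Tue; HCI -> Wed; Crypto -> Mon; Logic -> Thu; ML -> Wed; Algebra -> Tue; Networks -> Mon.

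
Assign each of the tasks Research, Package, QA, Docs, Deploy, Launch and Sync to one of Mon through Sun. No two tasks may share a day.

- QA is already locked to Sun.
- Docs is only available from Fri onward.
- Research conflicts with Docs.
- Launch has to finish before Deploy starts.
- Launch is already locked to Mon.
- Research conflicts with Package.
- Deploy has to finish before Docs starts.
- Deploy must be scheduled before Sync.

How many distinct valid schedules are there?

Splitting on Research: it can be Tue (6), Wed (6), Thu (6), Fri (3), Sat (3). Listing each branch's schedules as (Package, QA, Docs, Deploy, Launch, Sync):
Research=Tue: (Wed,Sun,Fri,Thu,Mon,Sat) (Wed,Sun,Sat,Thu,Mon,Fri) (Thu,Sun,Fri,Wed,Mon,Sat) (Thu,Sun,Sat,Wed,Mon,Fri) (Fri,Sun,Sat,Wed,Mon,Thu) (Sat,Sun,Fri,Wed,Mon,Thu) — 6.
Research=Wed: (Tue,Sun,Fri,Thu,Mon,Sat) (Tue,Sun,Sat,Thu,Mon,Fri) (Thu,Sun,Fri,Tue,Mon,Sat) (Thu,Sun,Sat,Tue,Mon,Fri) (Fri,Sun,Sat,Tue,Mon,Thu) (Sat,Sun,Fri,Tue,Mon,Thu) — 6.
Research=Thu: (Tue,Sun,Fri,Wed,Mon,Sat) (Tue,Sun,Sat,Wed,Mon,Fri) (Wed,Sun,Fri,Tue,Mon,Sat) (Wed,Sun,Sat,Tue,Mon,Fri) (Fri,Sun,Sat,Tue,Mon,Wed) (Sat,Sun,Fri,Tue,Mon,Wed) — 6.
Research=Fri: (Tue,Sun,Sat,Wed,Mon,Thu) (Wed,Sun,Sat,Tue,Mon,Thu) (Thu,Sun,Sat,Tue,Mon,Wed) — 3.
Research=Sat: (Tue,Sun,Fri,Wed,Mon,Thu) (Wed,Sun,Fri,Tue,Mon,Thu) (Thu,Sun,Fri,Tue,Mon,Wed) — 3.
Summing: 6 + 6 + 6 + 3 + 3 = 24.

24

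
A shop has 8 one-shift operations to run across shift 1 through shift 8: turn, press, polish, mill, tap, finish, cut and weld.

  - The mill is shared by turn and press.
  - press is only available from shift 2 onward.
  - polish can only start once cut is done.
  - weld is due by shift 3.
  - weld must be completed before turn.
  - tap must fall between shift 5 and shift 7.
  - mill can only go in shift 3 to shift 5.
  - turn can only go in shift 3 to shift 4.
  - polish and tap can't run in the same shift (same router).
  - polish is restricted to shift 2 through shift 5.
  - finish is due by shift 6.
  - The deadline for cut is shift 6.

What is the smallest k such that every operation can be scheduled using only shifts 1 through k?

The precedence chain requires at least 2 distinct shifts.
tap can't be placed before shift 5, so the schedule must run through at least shift 5.
5 works (last occupied shift: shift 5): for example tap -> shift 5; finish -> shift 1; turn -> shift 3; polish -> shift 2; mill -> shift 3; weld -> shift 1; cut -> shift 1; press -> shift 2.

5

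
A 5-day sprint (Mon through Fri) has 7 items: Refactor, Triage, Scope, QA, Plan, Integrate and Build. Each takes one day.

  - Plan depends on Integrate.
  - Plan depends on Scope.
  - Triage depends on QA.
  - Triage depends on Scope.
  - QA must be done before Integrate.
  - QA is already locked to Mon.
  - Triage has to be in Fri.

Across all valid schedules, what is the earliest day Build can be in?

Mon

Build at Mon is achievable: Scope in Mon; Refactor in Mon; Integrate in Tue; QA in Mon; Plan in Wed; Triage in Fri; Build in Mon.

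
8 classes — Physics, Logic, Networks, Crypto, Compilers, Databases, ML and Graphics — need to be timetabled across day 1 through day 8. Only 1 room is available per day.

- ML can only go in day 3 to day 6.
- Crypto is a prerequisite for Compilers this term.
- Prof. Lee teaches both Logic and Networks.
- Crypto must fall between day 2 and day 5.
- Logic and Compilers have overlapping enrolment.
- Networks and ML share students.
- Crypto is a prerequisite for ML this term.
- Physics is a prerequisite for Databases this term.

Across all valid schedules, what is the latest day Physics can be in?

day 7

Downstream work caps Physics at day 7.
Physics at day 7 is achievable: ML in day 3, Logic in day 1, Compilers in day 4, Databases in day 8, Physics in day 7, Networks in day 5, Crypto in day 2, Graphics in day 6.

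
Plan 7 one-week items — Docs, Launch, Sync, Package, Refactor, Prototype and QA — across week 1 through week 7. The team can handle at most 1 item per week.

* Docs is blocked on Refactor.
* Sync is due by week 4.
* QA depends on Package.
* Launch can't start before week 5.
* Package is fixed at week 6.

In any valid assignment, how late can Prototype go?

Prototype at week 4 is achievable: Docs=week 3, QA=week 7, Sync=week 1, Launch=week 5, Prototype=week 4, Refactor=week 2, Package=week 6.
Nothing later works — the capacity limit rule out every week after week 4.

week 4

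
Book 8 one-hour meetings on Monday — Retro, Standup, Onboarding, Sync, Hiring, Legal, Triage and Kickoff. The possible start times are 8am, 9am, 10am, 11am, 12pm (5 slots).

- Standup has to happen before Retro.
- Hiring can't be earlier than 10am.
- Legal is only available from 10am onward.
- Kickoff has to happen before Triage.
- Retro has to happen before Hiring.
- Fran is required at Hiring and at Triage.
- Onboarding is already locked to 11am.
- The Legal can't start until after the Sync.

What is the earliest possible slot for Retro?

Precedence pushes Retro to at least 9am; downstream work caps Retro at 11am.
Retro at 9am is achievable: Retro=9am, Sync=8am, Hiring=10am, Triage=9am, Standup=8am, Legal=10am, Kickoff=8am, Onboarding=11am.

9am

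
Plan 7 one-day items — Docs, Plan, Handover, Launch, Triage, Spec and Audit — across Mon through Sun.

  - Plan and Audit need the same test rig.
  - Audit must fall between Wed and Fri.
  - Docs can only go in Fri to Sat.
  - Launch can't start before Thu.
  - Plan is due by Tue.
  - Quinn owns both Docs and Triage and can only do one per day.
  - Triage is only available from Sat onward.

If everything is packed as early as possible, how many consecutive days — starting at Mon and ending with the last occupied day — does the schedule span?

6 days

Triage can't be placed before Sat — that is day 6 counting from Mon — so the schedule must run through at least 6 days.
6 works (last occupied day: Sat): for example Docs in Fri; Triage in Sat; Handover in Mon; Spec in Mon; Launch in Thu; Audit in Wed; Plan in Mon.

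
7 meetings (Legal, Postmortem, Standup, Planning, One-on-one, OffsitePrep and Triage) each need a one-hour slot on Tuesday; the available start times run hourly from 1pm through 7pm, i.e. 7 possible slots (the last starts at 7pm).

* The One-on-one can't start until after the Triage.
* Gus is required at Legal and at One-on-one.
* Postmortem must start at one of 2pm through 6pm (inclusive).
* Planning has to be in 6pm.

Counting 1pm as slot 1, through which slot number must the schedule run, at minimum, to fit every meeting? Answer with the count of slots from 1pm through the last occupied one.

6

The precedence chain requires at least 2 distinct slots.
Planning can't be placed before 6pm — that is slot 6 counting from 1pm — so the schedule must run through at least 6 slots.
6 works (last occupied slot: 6pm): for example Legal -> 1pm; Planning -> 6pm; One-on-one -> 2pm; Postmortem -> 2pm; OffsitePrep -> 1pm; Standup -> 1pm; Triage -> 1pm.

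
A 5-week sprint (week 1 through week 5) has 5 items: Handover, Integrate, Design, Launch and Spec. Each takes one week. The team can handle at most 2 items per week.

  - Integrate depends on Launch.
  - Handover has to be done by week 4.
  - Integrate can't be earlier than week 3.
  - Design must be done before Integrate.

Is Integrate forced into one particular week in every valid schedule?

Integrate can be week 3 (e.g. Integrate -> week 3, Launch -> week 2, Design -> week 1, Handover -> week 1, Spec -> week 2) or week 4 (e.g. Integrate -> week 4, Design -> week 1, Handover -> week 1, Launch -> week 2, Spec -> week 2).

No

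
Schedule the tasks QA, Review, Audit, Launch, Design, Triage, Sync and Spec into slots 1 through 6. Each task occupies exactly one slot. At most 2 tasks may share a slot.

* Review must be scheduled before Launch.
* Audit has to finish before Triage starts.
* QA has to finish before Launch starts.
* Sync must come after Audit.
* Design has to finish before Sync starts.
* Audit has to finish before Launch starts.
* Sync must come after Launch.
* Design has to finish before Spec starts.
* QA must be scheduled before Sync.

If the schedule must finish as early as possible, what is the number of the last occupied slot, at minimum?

The precedence chain requires at least 3 distinct slots.
With at most 2 per slot and 8 tasks, at least 4 slots are needed.
4 works (last occupied slot: 4): for example Spec -> 4; QA -> 1; Design -> 2; Triage -> 3; Sync -> 4; Review -> 2; Audit -> 1; Launch -> 3.

4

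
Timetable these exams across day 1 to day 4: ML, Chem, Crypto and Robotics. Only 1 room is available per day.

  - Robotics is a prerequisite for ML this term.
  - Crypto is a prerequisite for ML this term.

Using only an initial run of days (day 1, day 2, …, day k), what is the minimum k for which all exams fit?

The precedence chain requires at least 2 distinct days.
With at most 1 per day and 4 exams, at least 4 days are needed.
4 works (last occupied day: day 4): for example ML in day 3; Crypto in day 1; Robotics in day 2; Chem in day 4.

4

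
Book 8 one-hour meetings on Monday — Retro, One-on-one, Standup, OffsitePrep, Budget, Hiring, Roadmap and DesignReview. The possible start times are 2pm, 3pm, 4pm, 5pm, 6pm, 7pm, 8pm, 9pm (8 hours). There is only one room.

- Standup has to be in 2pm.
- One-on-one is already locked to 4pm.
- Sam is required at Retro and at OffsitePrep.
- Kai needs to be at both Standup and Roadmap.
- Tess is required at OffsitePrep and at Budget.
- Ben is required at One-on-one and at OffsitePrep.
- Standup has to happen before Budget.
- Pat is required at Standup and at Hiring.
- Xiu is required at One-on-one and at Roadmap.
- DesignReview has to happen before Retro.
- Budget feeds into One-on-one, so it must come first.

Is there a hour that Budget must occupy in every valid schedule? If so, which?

Standup is fixed at 2pm and must come before Budget, so Budget is at least 3pm.
One-on-one is fixed at 4pm and must come after Budget, so Budget is at most 3pm.
So Budget must be 3pm.

3pm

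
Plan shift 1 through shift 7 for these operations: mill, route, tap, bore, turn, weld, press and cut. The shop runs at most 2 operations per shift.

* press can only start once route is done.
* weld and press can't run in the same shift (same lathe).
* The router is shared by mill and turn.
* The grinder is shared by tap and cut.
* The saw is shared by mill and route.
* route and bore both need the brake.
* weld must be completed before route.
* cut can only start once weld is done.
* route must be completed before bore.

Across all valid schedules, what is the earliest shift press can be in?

shift 3

Precedence pushes press to at least shift 3.
press at shift 3 is achievable: mill=shift 1; press=shift 3; weld=shift 1; route=shift 2; tap=shift 4; turn=shift 4; cut=shift 2; bore=shift 3.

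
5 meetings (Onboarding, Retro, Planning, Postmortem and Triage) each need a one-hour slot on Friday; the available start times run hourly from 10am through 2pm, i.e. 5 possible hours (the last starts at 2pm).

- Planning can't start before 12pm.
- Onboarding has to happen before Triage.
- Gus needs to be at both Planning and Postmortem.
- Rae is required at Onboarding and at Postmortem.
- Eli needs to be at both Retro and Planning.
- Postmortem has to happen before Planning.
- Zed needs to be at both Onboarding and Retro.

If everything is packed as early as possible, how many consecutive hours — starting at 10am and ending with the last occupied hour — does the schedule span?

3

The precedence chain requires at least 2 distinct hours.
Planning can't be placed before 12pm — that is hour 3 counting from 10am — so the schedule must run through at least 3 hours.
3 works (last occupied hour: 12pm): for example Triage in 11am; Retro in 11am; Planning in 12pm; Onboarding in 10am; Postmortem in 11am.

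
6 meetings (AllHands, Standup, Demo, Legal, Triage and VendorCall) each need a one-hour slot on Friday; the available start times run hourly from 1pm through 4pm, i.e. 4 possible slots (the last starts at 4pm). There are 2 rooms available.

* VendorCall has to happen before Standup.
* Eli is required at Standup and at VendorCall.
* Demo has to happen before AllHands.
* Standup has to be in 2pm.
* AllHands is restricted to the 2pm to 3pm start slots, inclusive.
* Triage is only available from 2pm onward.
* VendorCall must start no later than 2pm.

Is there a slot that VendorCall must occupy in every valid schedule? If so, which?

1pm

VendorCall's window is 1pm–2pm.
Standup is fixed at 2pm, and VendorCall can't share a slot with Standup.
So VendorCall must be 1pm.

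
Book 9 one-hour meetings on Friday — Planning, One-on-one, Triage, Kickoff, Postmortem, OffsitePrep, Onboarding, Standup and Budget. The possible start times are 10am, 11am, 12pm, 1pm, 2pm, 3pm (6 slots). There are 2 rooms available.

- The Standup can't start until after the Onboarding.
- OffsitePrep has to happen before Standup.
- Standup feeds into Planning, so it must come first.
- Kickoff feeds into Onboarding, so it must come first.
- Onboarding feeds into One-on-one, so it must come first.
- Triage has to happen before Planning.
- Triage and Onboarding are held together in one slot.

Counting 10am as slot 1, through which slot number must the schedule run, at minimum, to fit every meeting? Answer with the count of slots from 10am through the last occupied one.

5 slots

The precedence chain requires at least 4 distinct slots.
With at most 2 per slot and 9 meetings, at least 5 slots are needed.
5 works (last occupied slot: 2pm): for example Triage=11am; Standup=12pm; OffsitePrep=10am; One-on-one=12pm; Onboarding=11am; Planning=1pm; Kickoff=10am; Postmortem=1pm; Budget=2pm.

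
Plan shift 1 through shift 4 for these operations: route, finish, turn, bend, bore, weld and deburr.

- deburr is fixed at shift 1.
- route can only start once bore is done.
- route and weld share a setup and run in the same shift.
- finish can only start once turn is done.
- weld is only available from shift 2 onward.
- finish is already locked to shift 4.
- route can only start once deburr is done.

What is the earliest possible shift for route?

Precedence pushes route to at least shift 2.
route at shift 2 is achievable: route -> shift 2, turn -> shift 1, deburr -> shift 1, finish -> shift 4, bend -> shift 1, bore -> shift 1, weld -> shift 2.

shift 2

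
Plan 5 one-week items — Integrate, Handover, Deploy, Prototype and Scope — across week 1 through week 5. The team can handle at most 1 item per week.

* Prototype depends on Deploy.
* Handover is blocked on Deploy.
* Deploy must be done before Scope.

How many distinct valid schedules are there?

Splitting on Integrate: it can be week 1 (6), week 2 (6), week 3 (6), week 4 (6), week 5 (6). Listing each branch's schedules as (Handover, Deploy, Prototype, Scope) by week number:
Integrate=week 1: (3,2,4,5) (3,2,5,4) (4,2,3,5) (4,2,5,3) (5,2,3,4) (5,2,4,3) — 6.
Integrate=week 2: (3,1,4,5) (3,1,5,4) (4,1,3,5) (4,1,5,3) (5,1,3,4) (5,1,4,3) — 6.
Integrate=week 3: (2,1,4,5) (2,1,5,4) (4,1,2,5) (4,1,5,2) (5,1,2,4) (5,1,4,2) — 6.
Integrate=week 4: (2,1,3,5) (2,1,5,3) (3,1,2,5) (3,1,5,2) (5,1,2,3) (5,1,3,2) — 6.
Integrate=week 5: (2,1,3,4) (2,1,4,3) (3,1,2,4) (3,1,4,2) (4,1,2,3) (4,1,3,2) — 6.
Summing: 6 + 6 + 6 + 6 + 6 = 30.

30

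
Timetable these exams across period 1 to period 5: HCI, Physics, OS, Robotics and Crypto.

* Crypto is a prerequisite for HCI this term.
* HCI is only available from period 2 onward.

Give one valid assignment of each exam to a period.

Robotics -> period 1; OS -> period 1; HCI -> period 2; Crypto -> period 1; Physics -> period 1

Checking: Crypto(period 1) before HCI(period 2); HCI=period 2 in [period 2,period 5].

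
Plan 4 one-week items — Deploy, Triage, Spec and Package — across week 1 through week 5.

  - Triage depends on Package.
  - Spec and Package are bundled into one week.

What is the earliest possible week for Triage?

week 2

Precedence pushes Triage to at least week 2.
Triage at week 2 is achievable: Spec=week 1, Package=week 1, Deploy=week 1, Triage=week 2.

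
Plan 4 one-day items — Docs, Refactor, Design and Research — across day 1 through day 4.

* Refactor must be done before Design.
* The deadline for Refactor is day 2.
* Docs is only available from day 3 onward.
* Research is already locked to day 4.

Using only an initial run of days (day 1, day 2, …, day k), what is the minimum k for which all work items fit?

The precedence chain requires at least 2 distinct days.
Research can't be placed before day 4, so the schedule must run through at least day 4.
4 works (last occupied day: day 4): for example Refactor=day 1, Research=day 4, Design=day 2, Docs=day 3.

4 days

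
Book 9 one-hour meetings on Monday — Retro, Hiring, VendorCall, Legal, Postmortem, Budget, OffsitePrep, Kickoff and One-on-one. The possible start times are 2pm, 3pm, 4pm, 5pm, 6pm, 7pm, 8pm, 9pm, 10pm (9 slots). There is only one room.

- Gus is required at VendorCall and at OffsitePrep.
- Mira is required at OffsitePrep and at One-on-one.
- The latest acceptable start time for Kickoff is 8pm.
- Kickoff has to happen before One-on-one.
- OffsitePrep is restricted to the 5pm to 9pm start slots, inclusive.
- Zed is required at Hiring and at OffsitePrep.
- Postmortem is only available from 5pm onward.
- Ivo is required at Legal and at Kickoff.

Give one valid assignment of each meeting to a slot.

Retro=4pm, Kickoff=2pm, One-on-one=3pm, Postmortem=6pm, VendorCall=8pm, OffsitePrep=5pm, Legal=9pm, Budget=10pm, Hiring=7pm

Checking: Kickoff(2pm) before One-on-one(3pm); Hiring(7pm) != OffsitePrep(5pm); VendorCall(8pm) != OffsitePrep(5pm); OffsitePrep(5pm) != One-on-one(3pm); Legal(9pm) != Kickoff(2pm); OffsitePrep=5pm in [5pm,9pm]; Kickoff=2pm in [2pm,8pm]; Postmortem=6pm in [5pm,10pm]; max 1 per slot (cap 1).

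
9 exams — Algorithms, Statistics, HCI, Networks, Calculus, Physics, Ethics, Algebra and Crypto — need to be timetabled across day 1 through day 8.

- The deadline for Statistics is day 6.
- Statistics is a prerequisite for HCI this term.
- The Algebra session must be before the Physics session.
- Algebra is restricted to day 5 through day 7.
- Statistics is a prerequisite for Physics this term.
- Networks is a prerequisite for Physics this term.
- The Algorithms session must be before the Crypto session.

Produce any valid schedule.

Statistics -> day 1, Ethics -> day 1, Networks -> day 1, Physics -> day 6, Algebra -> day 5, Crypto -> day 2, Algorithms -> day 1, HCI -> day 2, Calculus -> day 1

Checking: Statistics(day 1) before HCI(day 2); Algebra(day 5) before Physics(day 6); Networks(day 1) before Physics(day 6); Statistics(day 1) before Physics(day 6); Algorithms(day 1) before Crypto(day 2); Algebra=day 5 in [day 5,day 7]; Statistics=day 1 in [day 1,day 6].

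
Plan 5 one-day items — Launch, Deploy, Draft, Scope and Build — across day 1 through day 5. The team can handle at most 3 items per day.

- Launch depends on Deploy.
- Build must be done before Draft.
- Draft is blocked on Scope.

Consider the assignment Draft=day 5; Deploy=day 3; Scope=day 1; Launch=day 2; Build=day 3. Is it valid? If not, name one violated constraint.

Draft is blocked on Scope — holds.
Launch depends on Deploy — violated.
Build must be done before Draft — holds.
The team can handle at most 3 items per day — holds.

No — it violates: Launch depends on Deploy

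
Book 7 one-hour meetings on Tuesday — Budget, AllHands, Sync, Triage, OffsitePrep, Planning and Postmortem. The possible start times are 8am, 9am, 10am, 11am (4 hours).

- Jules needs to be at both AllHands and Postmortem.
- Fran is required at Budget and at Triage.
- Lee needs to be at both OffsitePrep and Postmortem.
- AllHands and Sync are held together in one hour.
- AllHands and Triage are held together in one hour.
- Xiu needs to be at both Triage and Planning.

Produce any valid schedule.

Postmortem -> 10am, OffsitePrep -> 8am, Sync -> 9am, Planning -> 8am, AllHands -> 9am, Triage -> 9am, Budget -> 8am

Checking: OffsitePrep(8am) != Postmortem(10am); Triage(9am) != Planning(8am); Budget(8am) != Triage(9am); AllHands(9am) != Postmortem(10am); AllHands = Triage = 9am; AllHands = Sync = 9am.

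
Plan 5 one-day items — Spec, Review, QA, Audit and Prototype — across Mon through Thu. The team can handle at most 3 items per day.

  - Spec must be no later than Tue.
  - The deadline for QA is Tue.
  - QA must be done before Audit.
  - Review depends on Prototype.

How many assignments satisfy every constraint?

Splitting on Spec: it can be Mon (30), Tue (30). Listing each branch's schedules as (Review, QA, Audit, Prototype):
Spec=Mon: (Tue,Mon,Tue,Mon) (Tue,Mon,Wed,Mon) (Tue,Mon,Thu,Mon) (Tue,Tue,Wed,Mon) (Tue,Tue,Thu,Mon) (Wed,Mon,Tue,Mon) (Wed,Mon,Tue,Tue) (Wed,Mon,Wed,Mon) (Wed,Mon,Wed,Tue) (Wed,Mon,Thu,Mon) (Wed,Mon,Thu,Tue) (Wed,Tue,Wed,Mon) (Wed,Tue,Wed,Tue) (Wed,Tue,Thu,Mon) (Wed,Tue,Thu,Tue) (Thu,Mon,Tue,Mon) (Thu,Mon,Tue,Tue) (Thu,Mon,Tue,Wed) (Thu,Mon,Wed,Mon) (Thu,Mon,Wed,Tue) (Thu,Mon,Wed,Wed) (Thu,Mon,Thu,Mon) (Thu,Mon,Thu,Tue) (Thu,Mon,Thu,Wed) (Thu,Tue,Wed,Mon) (Thu,Tue,Wed,Tue) (Thu,Tue,Wed,Wed) (Thu,Tue,Thu,Mon) (Thu,Tue,Thu,Tue) (Thu,Tue,Thu,Wed) — 30.
Spec=Tue: (Tue,Mon,Tue,Mon) (Tue,Mon,Wed,Mon) (Tue,Mon,Thu,Mon) (Tue,Tue,Wed,Mon) (Tue,Tue,Thu,Mon) (Wed,Mon,Tue,Mon) (Wed,Mon,Tue,Tue) (Wed,Mon,Wed,Mon) (Wed,Mon,Wed,Tue) (Wed,Mon,Thu,Mon) (Wed,Mon,Thu,Tue) (Wed,Tue,Wed,Mon) (Wed,Tue,Wed,Tue) (Wed,Tue,Thu,Mon) (Wed,Tue,Thu,Tue) (Thu,Mon,Tue,Mon) (Thu,Mon,Tue,Tue) (Thu,Mon,Tue,Wed) (Thu,Mon,Wed,Mon) (Thu,Mon,Wed,Tue) (Thu,Mon,Wed,Wed) (Thu,Mon,Thu,Mon) (Thu,Mon,Thu,Tue) (Thu,Mon,Thu,Wed) (Thu,Tue,Wed,Mon) (Thu,Tue,Wed,Tue) (Thu,Tue,Wed,Wed) (Thu,Tue,Thu,Mon) (Thu,Tue,Thu,Tue) (Thu,Tue,Thu,Wed) — 30.
Summing: 30 + 30 = 60.

60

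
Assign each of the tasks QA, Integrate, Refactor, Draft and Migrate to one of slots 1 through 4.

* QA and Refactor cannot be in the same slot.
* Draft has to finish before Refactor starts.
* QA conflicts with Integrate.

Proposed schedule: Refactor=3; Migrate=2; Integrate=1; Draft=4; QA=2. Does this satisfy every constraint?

QA conflicts with Integrate — holds.
QA and Refactor cannot be in the same slot — holds.
Draft has to finish before Refactor starts — violated.

No. Draft has to finish before Refactor starts is not satisfied.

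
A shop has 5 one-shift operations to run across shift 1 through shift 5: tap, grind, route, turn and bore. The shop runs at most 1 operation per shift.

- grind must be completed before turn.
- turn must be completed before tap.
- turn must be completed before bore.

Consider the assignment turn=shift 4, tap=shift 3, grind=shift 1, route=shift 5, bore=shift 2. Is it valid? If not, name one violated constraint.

Invalid. turn must be completed before bore.

The shop runs at most 1 operation per shift — holds.
turn must be completed before tap — violated.
turn must be completed before bore — violated.
grind must be completed before turn — holds.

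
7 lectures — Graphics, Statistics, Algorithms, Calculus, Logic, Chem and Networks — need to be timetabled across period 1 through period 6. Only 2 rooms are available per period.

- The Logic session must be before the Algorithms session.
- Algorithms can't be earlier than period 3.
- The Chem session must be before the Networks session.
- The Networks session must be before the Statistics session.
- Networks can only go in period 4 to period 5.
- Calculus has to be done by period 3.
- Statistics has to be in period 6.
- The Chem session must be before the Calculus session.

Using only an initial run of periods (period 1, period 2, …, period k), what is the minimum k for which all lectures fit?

6 periods

The precedence chain requires at least 3 distinct periods.
With at most 2 per period and 7 lectures, at least 4 periods are needed.
Statistics can't be placed before period 6, so the schedule must run through at least period 6.
6 works (last occupied period: period 6): for example Statistics -> period 6, Graphics -> period 2, Chem -> period 1, Algorithms -> period 3, Calculus -> period 2, Networks -> period 4, Logic -> period 1.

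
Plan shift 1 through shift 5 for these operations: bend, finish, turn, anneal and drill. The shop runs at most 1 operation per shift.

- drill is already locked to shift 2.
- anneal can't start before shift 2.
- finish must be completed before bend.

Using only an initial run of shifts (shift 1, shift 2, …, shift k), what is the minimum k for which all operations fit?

The precedence chain requires at least 2 distinct shifts.
With at most 1 per shift and 5 operations, at least 5 shifts are needed.
5 works (last occupied shift: shift 5): for example turn in shift 5; anneal in shift 3; finish in shift 1; drill in shift 2; bend in shift 4.

5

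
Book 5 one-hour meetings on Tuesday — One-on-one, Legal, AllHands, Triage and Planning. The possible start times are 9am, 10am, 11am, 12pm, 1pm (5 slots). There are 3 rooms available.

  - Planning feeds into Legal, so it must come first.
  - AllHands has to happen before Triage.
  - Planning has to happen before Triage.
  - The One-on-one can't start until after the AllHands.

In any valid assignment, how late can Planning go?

Downstream work caps Planning at 12pm.
Planning at 12pm is achievable: AllHands -> 9am; Legal -> 1pm; One-on-one -> 10am; Triage -> 1pm; Planning -> 12pm.

12pm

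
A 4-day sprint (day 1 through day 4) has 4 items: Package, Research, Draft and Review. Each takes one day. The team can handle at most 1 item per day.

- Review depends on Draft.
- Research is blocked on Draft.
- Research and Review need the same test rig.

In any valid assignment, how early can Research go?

Precedence pushes Research to at least day 2.
Research at day 2 is achievable: Review=day 3; Package=day 4; Draft=day 1; Research=day 2.

day 2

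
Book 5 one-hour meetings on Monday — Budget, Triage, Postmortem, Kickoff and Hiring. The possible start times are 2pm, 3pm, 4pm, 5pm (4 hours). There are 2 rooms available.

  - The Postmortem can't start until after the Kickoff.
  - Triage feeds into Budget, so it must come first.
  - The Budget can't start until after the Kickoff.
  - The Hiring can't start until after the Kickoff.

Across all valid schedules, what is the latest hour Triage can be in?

Downstream work caps Triage at 4pm.
Triage at 4pm is achievable: Kickoff=2pm; Hiring=3pm; Postmortem=3pm; Triage=4pm; Budget=5pm.

4pm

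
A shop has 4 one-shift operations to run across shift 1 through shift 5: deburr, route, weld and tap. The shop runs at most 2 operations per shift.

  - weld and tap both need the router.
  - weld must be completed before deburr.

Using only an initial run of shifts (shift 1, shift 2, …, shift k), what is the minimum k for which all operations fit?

The precedence chain requires at least 2 distinct shifts.
With at most 2 per shift and 4 operations, at least 2 shifts are needed.
2 works (last occupied shift: shift 2): for example deburr in shift 2, weld in shift 1, route in shift 1, tap in shift 2.

2 shifts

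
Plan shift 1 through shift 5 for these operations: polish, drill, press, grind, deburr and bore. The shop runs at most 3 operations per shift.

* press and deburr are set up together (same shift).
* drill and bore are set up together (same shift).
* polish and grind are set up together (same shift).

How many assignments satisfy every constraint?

Splitting on polish: it can be shift 1 (12), shift 2 (12), shift 3 (12), shift 4 (12), shift 5 (12). Listing each branch's schedules as (drill, press, grind, deburr, bore) by shift number:
polish=shift 1: (2,3,1,3,2) (2,4,1,4,2) (2,5,1,5,2) (3,2,1,2,3) (3,4,1,4,3) (3,5,1,5,3) (4,2,1,2,4) (4,3,1,3,4) (4,5,1,5,4) (5,2,1,2,5) (5,3,1,3,5) (5,4,1,4,5) — 12.
polish=shift 2: (1,3,2,3,1) (1,4,2,4,1) (1,5,2,5,1) (3,1,2,1,3) (3,4,2,4,3) (3,5,2,5,3) (4,1,2,1,4) (4,3,2,3,4) (4,5,2,5,4) (5,1,2,1,5) (5,3,2,3,5) (5,4,2,4,5) — 12.
polish=shift 3: (1,2,3,2,1) (1,4,3,4,1) (1,5,3,5,1) (2,1,3,1,2) (2,4,3,4,2) (2,5,3,5,2) (4,1,3,1,4) (4,2,3,2,4) (4,5,3,5,4) (5,1,3,1,5) (5,2,3,2,5) (5,4,3,4,5) — 12.
polish=shift 4: (1,2,4,2,1) (1,3,4,3,1) (1,5,4,5,1) (2,1,4,1,2) (2,3,4,3,2) (2,5,4,5,2) (3,1,4,1,3) (3,2,4,2,3) (3,5,4,5,3) (5,1,4,1,5) (5,2,4,2,5) (5,3,4,3,5) — 12.
polish=shift 5: (1,2,5,2,1) (1,3,5,3,1) (1,4,5,4,1) (2,1,5,1,2) (2,3,5,3,2) (2,4,5,4,2) (3,1,5,1,3) (3,2,5,2,3) (3,4,5,4,3) (4,1,5,1,4) (4,2,5,2,4) (4,3,5,3,4) — 12.
Summing: 12 + 12 + 12 + 12 + 12 = 60.

60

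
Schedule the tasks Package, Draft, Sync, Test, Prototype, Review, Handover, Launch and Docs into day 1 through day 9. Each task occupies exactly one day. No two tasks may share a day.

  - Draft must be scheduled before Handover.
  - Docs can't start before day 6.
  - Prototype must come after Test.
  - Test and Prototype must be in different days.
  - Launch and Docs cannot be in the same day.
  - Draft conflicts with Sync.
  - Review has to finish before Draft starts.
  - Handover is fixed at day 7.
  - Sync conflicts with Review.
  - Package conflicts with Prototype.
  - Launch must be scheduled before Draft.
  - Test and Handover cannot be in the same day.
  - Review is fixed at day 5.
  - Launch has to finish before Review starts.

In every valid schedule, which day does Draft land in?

day 6

Review is fixed at day 5 and must come before Draft, so Draft is at least day 6.
Handover is fixed at day 7 and must come after Draft, so Draft is at most day 6.
So Draft must be day 6.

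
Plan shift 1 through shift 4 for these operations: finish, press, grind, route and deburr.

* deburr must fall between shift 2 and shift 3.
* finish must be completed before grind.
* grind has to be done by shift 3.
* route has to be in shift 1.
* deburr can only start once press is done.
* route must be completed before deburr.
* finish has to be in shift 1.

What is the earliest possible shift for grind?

Precedence pushes grind to at least shift 2; grind's own window allows nothing later than shift 3.
grind at shift 2 is achievable: grind -> shift 2, deburr -> shift 2, press -> shift 1, finish -> shift 1, route -> shift 1.

shift 2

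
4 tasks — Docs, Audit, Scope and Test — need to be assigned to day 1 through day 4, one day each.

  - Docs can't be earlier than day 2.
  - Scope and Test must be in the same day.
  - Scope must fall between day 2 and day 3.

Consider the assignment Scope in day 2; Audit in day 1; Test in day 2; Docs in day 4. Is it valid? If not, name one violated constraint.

Scope and Test must be in the same day — holds.
Scope must fall between day 2 and day 3 — holds.
Docs can't be earlier than day 2 — holds.

Yes, all constraints hold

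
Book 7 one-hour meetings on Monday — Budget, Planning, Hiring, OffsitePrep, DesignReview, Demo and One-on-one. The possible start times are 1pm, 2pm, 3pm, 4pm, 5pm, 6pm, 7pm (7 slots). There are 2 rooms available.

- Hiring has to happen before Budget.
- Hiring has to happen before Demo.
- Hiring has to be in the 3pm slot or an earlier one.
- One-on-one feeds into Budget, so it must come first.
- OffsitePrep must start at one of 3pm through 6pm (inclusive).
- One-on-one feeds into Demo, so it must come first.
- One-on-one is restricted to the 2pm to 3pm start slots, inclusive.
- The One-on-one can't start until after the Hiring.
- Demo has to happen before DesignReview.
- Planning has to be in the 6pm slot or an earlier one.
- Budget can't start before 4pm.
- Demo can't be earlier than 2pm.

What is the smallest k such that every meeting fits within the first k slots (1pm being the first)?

4

The precedence chain requires at least 4 distinct slots.
With at most 2 per slot and 7 meetings, at least 4 slots are needed.
4 works (last occupied slot: 4pm): for example One-on-one -> 2pm, Demo -> 3pm, DesignReview -> 4pm, Planning -> 1pm, OffsitePrep -> 3pm, Budget -> 4pm, Hiring -> 1pm.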